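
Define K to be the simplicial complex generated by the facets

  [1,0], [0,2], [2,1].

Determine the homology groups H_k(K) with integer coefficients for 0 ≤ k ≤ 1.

Take the total order 0 < 1 < 2 on the vertex set. Then K (dimension 1) consists of the simplices:

  0-simplices (3): [0], [1], [2]
  1-simplices (3): [0,1], [0,2], [1,2]

so the chain groups are C_0 ≅ Z^3, C_1 ≅ Z^3.

Boundary ∂_1: C_1 → C_0 is given by ∂[p,q] = [q] − [p]. For instance
  ∂[0,1] = [1] − [0].
The resulting 3×3 matrix has rank 2, and its Smith normal form has invariant factors (1,1).

Computing H_k = (kernel of ∂_k) / (image of ∂_{k+1}):

  H_0: rank C_0 − rank ∂_1 = 3 − 2 = 1, and the invariant factors of ∂_1 are all 1, so H_0 = Z.
  H_1: rank ker ∂_1 − rank ∂_2 = (3 − 2) − 0 = 1, and there is no ∂_2, so H_1 = Z.

H_0 = Z,  H_1 = Z.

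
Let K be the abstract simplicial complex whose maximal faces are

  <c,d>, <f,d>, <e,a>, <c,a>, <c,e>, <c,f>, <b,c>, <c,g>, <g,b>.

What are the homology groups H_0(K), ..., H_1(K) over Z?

H_0 = Z,  H_1 = Z^3.

Fix the vertex order a < b < c < d < e < f < g and write every simplex with vertices in increasing order. Then dim K = 1 and the simplices of K are:

  0-simplices (7): a, b, c, d, e, f, g
  1-simplices (9): ac, ae, bc, bg, cd, ce, cf, cg, df

giving chain groups C_0 ≅ Z^7, C_1 ≅ Z^9.

Boundary ∂_1: C_1 → C_0 is given by ∂[p,q] = [q] − [p]. For instance
  ∂ae = e − a.
This gives a 7×9 integer matrix of rank 6; reducing to Smith normal form yields diagonal entries (1,1,1,1,1,1).

From H_k ≅ ker(∂_k) / im(∂_{k+1}) we obtain:

  H_0: rank C_0 − rank ∂_1 = 7 − 6 = 1, and the invariant factors of ∂_1 are all 1, so H_0 ≅ Z.
  H_1: rank ker ∂_1 − rank ∂_2 = (9 − 6) − 0 = 3, and there is no ∂_2, so H_1 ≅ Z^3.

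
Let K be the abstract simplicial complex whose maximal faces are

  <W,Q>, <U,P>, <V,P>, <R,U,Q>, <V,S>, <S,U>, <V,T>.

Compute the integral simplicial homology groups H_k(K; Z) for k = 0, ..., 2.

Fix the vertex order P < Q < R < S < T < U < V < W and write every simplex with vertices in increasing order. Then dim K = 2 and the simplices of K are:

  0-simplices (8): P, Q, R, S, T, U, V, W
  1-simplices (9): PU, PV, QR, QU, QW, RU, SU, SV, TV
  2-simplices (1): QRU

so the chain groups are C_0 ≅ Z^8, C_1 ≅ Z^9, C_2 ≅ Z^1.

The boundary map ∂_1: C_1 → C_0 maps an edge to its endpoints' difference, ∂[p,q] = q − p. For instance
  ∂QW = W − Q.
This gives a 8×9 integer matrix of rank 7; reducing to Smith normal form yields diagonal entries (1,1,1,1,1,1,1).

∂_2: C_2 → C_1 maps a triangle to the signed sum of its edges. For instance
  ∂QRU = RU − QU + QR.
The 9×1 boundary matrix has rank 1 and Smith normal form diag(1).

Reading off H_k = ker ∂_k / im ∂_{k+1}:

  H_0: rank C_0 − rank ∂_1 = 8 − 7 = 1, and the invariant factors of ∂_1 are all 1, so H_0 = Z.
  H_1: rank ker ∂_1 − rank ∂_2 = (9 − 7) − 1 = 1, and the invariant factors of ∂_2 are all 1, so H_1 = Z.
  H_2: rank ker ∂_2 − rank ∂_3 = (1 − 1) − 0 = 0, and there is no ∂_3, so H_2 = 0.

H_0 = Z,  H_1 = Z,  H_2 = 0.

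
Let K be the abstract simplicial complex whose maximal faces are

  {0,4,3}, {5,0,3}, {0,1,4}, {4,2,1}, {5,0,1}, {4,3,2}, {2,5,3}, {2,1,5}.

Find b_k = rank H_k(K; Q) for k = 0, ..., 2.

We work with the vertex ordering 0 < 1 < 2 < 3 < 4 < 5. The simplices of K, each written with vertices in increasing order, are:

  0-simplices (6): [0], [1], [2], [3], [4], [5]
  1-simplices (12): [0,1], [0,3], [0,4], [0,5], [1,2], [1,4], [1,5], [2,3], [2,4], [2,5], [3,4], [3,5]
  2-simplices (8): [0,1,4], [0,1,5], [0,3,4], [0,3,5], [1,2,4], [1,2,5], [2,3,4], [2,3,5]

giving chain groups C_0 ≅ Z^6, C_1 ≅ Z^12, C_2 ≅ Z^8.

Boundary ∂_1: C_1 → C_0 maps an edge to its endpoints' difference, ∂[p,q] = q − p.
The 6×12 boundary matrix has rank 5 and Smith normal form diag(1,1,1,1,1).

Boundary ∂_2: C_2 → C_1 sends each 2-simplex [p,q,r] to [q,r] − [p,r] + [p,q]. For instance
  ∂[0,3,5] = [3,5] − [0,5] + [0,3],
  ∂[2,3,4] = [3,4] − [2,4] + [2,3].
The resulting 12×8 matrix has rank 7, and its Smith normal form has invariant factors (1,1,1,1,1,1,1).

Now H_k = ker ∂_k / im ∂_{k+1}, so:

  H_0: rank C_0 − rank ∂_1 = 6 − 5 = 1, and the invariant factors of ∂_1 are all 1, so H_0 = Z.
  H_1: rank ker ∂_1 − rank ∂_2 = (12 − 5) − 7 = 0, and the invariant factors of ∂_2 are all 1, so H_1 = 0.
  H_2: rank ker ∂_2 − rank ∂_3 = (8 − 7) − 0 = 1, and there is no ∂_3, so H_2 = Z.

Hence the Betti numbers are b_0 = 1, b_1 = 0, b_2 = 1.

b_0 = 1, b_1 = 0, b_2 = 1.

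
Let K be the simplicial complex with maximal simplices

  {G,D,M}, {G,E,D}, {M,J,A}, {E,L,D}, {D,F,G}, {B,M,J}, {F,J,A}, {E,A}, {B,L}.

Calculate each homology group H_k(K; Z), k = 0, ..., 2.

Order the vertices as A < B < D < E < F < G < J < L < M. Listing each simplex with vertices in this order, K has dimension 2 with simplices:

  0-simplices (9): A, B, D, E, F, G, J, L, M
  1-simplices (18): AE, AF, AJ, AM, BJ, BL, BM, DE, DF, DG, DL, DM, EG, EL, FG, FJ, GM, JM
  2-simplices (7): AFJ, AJM, BJM, DEG, DEL, DFG, DGM

giving chain groups C_0 ≅ Z^9, C_1 ≅ Z^18, C_2 ≅ Z^7.

The boundary map ∂_1: C_1 → C_0 is given by ∂[p,q] = [q] − [p]. For instance
  ∂JM = M − J.
The resulting 9×18 matrix has rank 8, and its Smith normal form has invariant factors (1,1,1,1,1,1,1,1).

The boundary map ∂_2: C_2 → C_1 acts by ∂[p,q,r] = [q,r] − [p,r] + [p,q]. For instance
  ∂DEL = EL − DL + DE,
  ∂DEG = EG − DG + DE.
The resulting 18×7 matrix has rank 7, and its Smith normal form has invariant factors (1,1,1,1,1,1,1).

Computing H_k = (kernel of ∂_k) / (image of ∂_{k+1}):

  H_0: rank C_0 − rank ∂_1 = 9 − 8 = 1, and the invariant factors of ∂_1 are all 1, so H_0 ≅ Z.
  H_1: rank ker ∂_1 − rank ∂_2 = (18 − 8) − 7 = 3, and the invariant factors of ∂_2 are all 1, so H_1 ≅ Z^3.
  H_2: rank ker ∂_2 − rank ∂_3 = (7 − 7) − 0 = 0, and there is no ∂_3, so H_2 ≅ 0.

H_0 ≅ Z,  H_1 ≅ Z^3,  H_2 = 0.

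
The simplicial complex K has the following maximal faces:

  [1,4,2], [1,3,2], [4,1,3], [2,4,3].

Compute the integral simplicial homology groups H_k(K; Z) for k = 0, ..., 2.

H_0 ≅ Z,  H_1 = 0,  H_2 ≅ Z.

K has 4 vertices, 6 edges, 4 triangles.
rank ∂_0 = 0, rank ∂_1 = 3 ⇒ b_0 = 4 − 0 − 3 = 1; all invariant factors of ∂_1 are 1 so no torsion. So H_0 = Z.
rank ∂_1 = 3, rank ∂_2 = 3 ⇒ b_1 = 6 − 3 − 3 = 0; all invariant factors of ∂_2 are 1 so no torsion. So H_1 = 0.
rank ∂_2 = 3, rank ∂_3 = 0 ⇒ b_2 = 4 − 3 − 0 = 1. So H_2 = Z.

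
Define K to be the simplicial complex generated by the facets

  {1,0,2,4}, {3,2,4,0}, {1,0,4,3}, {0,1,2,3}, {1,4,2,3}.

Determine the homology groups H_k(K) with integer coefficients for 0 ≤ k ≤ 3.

H_0 ≅ Z,  H_1 = 0,  H_2 = 0,  H_3 ≅ Z.

K has 5 vertices, 10 edges, 10 triangles, 5 3-simplices.
rank ∂_0 = 0, rank ∂_1 = 4 ⇒ b_0 = 5 − 0 − 4 = 1; all invariant factors of ∂_1 are 1 so no torsion. So H_0 = Z.
rank ∂_1 = 4, rank ∂_2 = 6 ⇒ b_1 = 10 − 4 − 6 = 0; all invariant factors of ∂_2 are 1 so no torsion. So H_1 = 0.
rank ∂_2 = 6, rank ∂_3 = 4 ⇒ b_2 = 10 − 6 − 4 = 0; all invariant factors of ∂_3 are 1 so no torsion. So H_2 = 0.
rank ∂_3 = 4, rank ∂_4 = 0 ⇒ b_3 = 5 − 4 − 0 = 1. So H_3 = Z.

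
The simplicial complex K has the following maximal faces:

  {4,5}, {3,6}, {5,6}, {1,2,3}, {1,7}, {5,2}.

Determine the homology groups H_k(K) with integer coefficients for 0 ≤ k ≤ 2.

Take the total order 1 < 2 < 3 < 4 < 5 < 6 < 7 on the vertex set. Then K (dimension 2) consists of the simplices:

  0-simplices (7): [1], [2], [3], [4], [5], [6], [7]
  1-simplices (8): [1,2], [1,3], [1,7], [2,3], [2,5], [3,6], [4,5], [5,6]
  2-simplices (1): [1,2,3]

so the chain groups are C_0 ≅ Z^7, C_1 ≅ Z^8, C_2 ≅ Z^1.

Boundary ∂_1: C_1 → C_0 is given by ∂[p,q] = [q] − [p].
As a 7×8 matrix over Z this has rank 6, with invariant factors (1,1,1,1,1,1).

The boundary map ∂_2: C_2 → C_1 maps a triangle to the signed sum of its edges. For instance
  ∂[1,2,3] = [2,3] − [1,3] + [1,2].
The resulting 8×1 matrix has rank 1, and its Smith normal form has invariant factors (1).

Now H_k = ker ∂_k / im ∂_{k+1}, so:

  H_0: rank C_0 − rank ∂_1 = 7 − 6 = 1, and the invariant factors of ∂_1 are all 1, so H_0 ≅ Z.
  H_1: rank ker ∂_1 − rank ∂_2 = (8 − 6) − 1 = 1, and the invariant factors of ∂_2 are all 1, so H_1 ≅ Z.
  H_2: rank ker ∂_2 − rank ∂_3 = (1 − 1) − 0 = 0, and there is no ∂_3, so H_2 ≅ 0.

H_0 = Z,  H_1 = Z,  H_2 = 0.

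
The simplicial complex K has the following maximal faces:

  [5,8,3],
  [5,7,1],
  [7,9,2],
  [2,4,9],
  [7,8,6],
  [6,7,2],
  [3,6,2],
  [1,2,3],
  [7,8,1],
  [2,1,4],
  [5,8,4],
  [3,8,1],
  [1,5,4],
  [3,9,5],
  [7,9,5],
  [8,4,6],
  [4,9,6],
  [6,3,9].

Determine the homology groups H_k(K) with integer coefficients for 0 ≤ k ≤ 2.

H_0 = Z,  H_1 = Z × Z/2,  H_2 = 0.

Order the vertices as 1 < 2 < 3 < 4 < 5 < 6 < 7 < 8 < 9. Listing each simplex with vertices in this order, K has dimension 2 with simplices:

  0-simplices (9): [1], [2], [3], [4], [5], [6], [7], [8], [9]
  1-simplices (27): (27 of them)
  2-simplices (18): [1,2,3], [1,2,4], [1,3,8], [1,4,5], [1,5,7], [1,7,8], [2,3,6], [2,4,9], [2,6,7], [2,7,9], [3,5,8], [3,5,9], [3,6,9], [4,5,8], [4,6,8], [4,6,9], [5,7,9], [6,7,8]

so the chain groups are C_0 ≅ Z^9, C_1 ≅ Z^27, C_2 ≅ Z^18.

The boundary map ∂_1: C_1 → C_0 is given by ∂[p,q] = [q] − [p]. For instance
  ∂[3,5] = [5] − [3].
The 9×27 boundary matrix has rank 8 and Smith normal form diag(1,1,1,1,1,1,1,1).

Boundary ∂_2: C_2 → C_1 acts by ∂[p,q,r] = [q,r] − [p,r] + [p,q]. For instance
  ∂[1,5,7] = [5,7] − [1,7] + [1,5],
  ∂[1,4,5] = [4,5] − [1,5] + [1,4].
As a 27×18 matrix over Z this has rank 18, with invariant factors (1,1,1,1,1,1,1,1,1,1,1,1,1,1,1,1,1,2).

Now H_k = ker ∂_k / im ∂_{k+1}, so:

  H_0: rank C_0 − rank ∂_1 = 9 − 8 = 1, and the invariant factors of ∂_1 are all 1, so H_0 = Z.
  H_1: rank ker ∂_1 − rank ∂_2 = (27 − 8) − 18 = 1, and ∂_2 has invariant factor 2 > 1, so H_1 = Z × Z/2.
  H_2: rank ker ∂_2 − rank ∂_3 = (18 − 18) − 0 = 0, and there is no ∂_3, so H_2 = 0.

As a check, the Euler characteristic is 9 − 27 + 18 = 0, which agrees with 1 − 1 + 0 = 0.
(K is a triangulation of the Klein bottle.)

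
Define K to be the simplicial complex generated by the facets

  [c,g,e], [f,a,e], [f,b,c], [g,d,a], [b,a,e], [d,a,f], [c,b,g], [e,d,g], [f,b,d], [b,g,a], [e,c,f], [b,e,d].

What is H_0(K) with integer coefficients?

H_0 = Z.

Order the vertices as a < b < c < d < e < f < g. Listing each simplex with vertices in this order, K has dimension 2 with simplices:

  0-simplices (7): a, b, c, d, e, f, g
  1-simplices (18): ab, ad, ae, af, ag, bc, bd, be, bf, bg, ce, cf, cg, de, df, dg, ef, eg
  2-simplices (12): abe, abg, adf, adg, aef, bcf, bcg, bde, bdf, cef, ceg, deg

so the chain groups are C_0 ≅ Z^7, C_1 ≅ Z^18, C_2 ≅ Z^12.

The boundary map ∂_1: C_1 → C_0 maps an edge to its endpoints' difference, ∂[p,q] = q − p.
As a 7×18 matrix over Z this has rank 6, with invariant factors (1,1,1,1,1,1).

The boundary map ∂_2: C_2 → C_1 maps a triangle to the signed sum of its edges. For instance
  ∂adf = df − af + ad,
  ∂bcf = cf − bf + bc.
As a 18×12 matrix over Z this has rank 12, with invariant factors (1,1,1,1,1,1,1,1,1,1,1,2).

Computing H_k = (kernel of ∂_k) / (image of ∂_{k+1}):

  H_0: rank C_0 − rank ∂_1 = 7 − 6 = 1, and the invariant factors of ∂_1 are all 1, so H_0 ≅ Z.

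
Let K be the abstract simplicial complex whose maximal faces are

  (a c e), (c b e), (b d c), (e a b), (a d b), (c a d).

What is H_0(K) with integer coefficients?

H_0 ≅ Z.

We work with the vertex ordering a < b < c < d < e. The simplices of K, each written with vertices in increasing order, are:

  0-simplices (5): a, b, c, d, e
  1-simplices (9): ab, ac, ad, ae, bc, bd, be, cd, ce
  2-simplices (6): abd, abe, acd, ace, bcd, bce

giving chain groups C_0 ≅ Z^5, C_1 ≅ Z^9, C_2 ≅ Z^6.

Boundary ∂_1: C_1 → C_0 maps an edge to its endpoints' difference, ∂[p,q] = q − p.
The 5×9 boundary matrix has rank 4 and Smith normal form diag(1,1,1,1).

∂_2: C_2 → C_1 maps a triangle to the signed sum of its edges. For instance
  ∂acd = cd − ad + ac,
  ∂bcd = cd − bd + bc.
The resulting 9×6 matrix has rank 5, and its Smith normal form has invariant factors (1,1,1,1,1).

Computing H_k = (kernel of ∂_k) / (image of ∂_{k+1}):

  H_0: rank C_0 − rank ∂_1 = 5 − 4 = 1, and the invariant factors of ∂_1 are all 1, so H_0 ≅ Z.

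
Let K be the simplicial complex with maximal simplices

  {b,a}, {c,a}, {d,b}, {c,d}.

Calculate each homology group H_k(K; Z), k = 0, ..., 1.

Fix the vertex order a < b < c < d and write every simplex with vertices in increasing order. Then dim K = 1 and the simplices of K are:

  0-simplices (4): a, b, c, d
  1-simplices (4): ab, ac, bd, cd

Hence C_0 ≅ Z^4, C_1 ≅ Z^4.

The boundary map ∂_1: C_1 → C_0 is given by ∂[p,q] = [q] − [p].
The 4×4 boundary matrix has rank 3 and Smith normal form diag(1,1,1).

Reading off H_k = ker ∂_k / im ∂_{k+1}:

  H_0: rank C_0 − rank ∂_1 = 4 − 3 = 1, and the invariant factors of ∂_1 are all 1, so H_0 = Z.
  H_1: rank ker ∂_1 − rank ∂_2 = (4 − 3) − 0 = 1, and there is no ∂_2, so H_1 = Z.

H_0 = Z,  H_1 = Z.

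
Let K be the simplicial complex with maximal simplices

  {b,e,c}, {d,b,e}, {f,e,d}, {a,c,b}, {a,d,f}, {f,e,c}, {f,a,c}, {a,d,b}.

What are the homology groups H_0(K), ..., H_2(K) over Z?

Take the total order a < b < c < d < e < f on the vertex set. Then K (dimension 2) consists of the simplices:

  0-simplices (6): a, b, c, d, e, f
  1-simplices (12): ab, ac, ad, af, bc, bd, be, ce, cf, de, df, ef
  2-simplices (8): abc, abd, acf, adf, bce, bde, cef, def

Hence C_0 ≅ Z^6, C_1 ≅ Z^12, C_2 ≅ Z^8.

Boundary ∂_1: C_1 → C_0 sends each edge [p,q] (with p < q) to q − p.
The 6×12 boundary matrix has rank 5 and Smith normal form diag(1,1,1,1,1).

The boundary map ∂_2: C_2 → C_1 acts by ∂[p,q,r] = [q,r] − [p,r] + [p,q]. For instance
  ∂adf = df − af + ad,
  ∂abc = bc − ac + ab.
This gives a 12×8 integer matrix of rank 7; reducing to Smith normal form yields diagonal entries (1,1,1,1,1,1,1).

Reading off H_k = ker ∂_k / im ∂_{k+1}:

  H_0: rank C_0 − rank ∂_1 = 6 − 5 = 1, and the invariant factors of ∂_1 are all 1, so H_0 ≅ Z.
  H_1: rank ker ∂_1 − rank ∂_2 = (12 − 5) − 7 = 0, and the invariant factors of ∂_2 are all 1, so H_1 ≅ 0.
  H_2: rank ker ∂_2 − rank ∂_3 = (8 − 7) − 0 = 1, and there is no ∂_3, so H_2 ≅ Z.

As a check, the Euler characteristic is 6 − 12 + 8 = 2, which agrees with 1 − 0 + 1 = 2.

H_0 = Z,  H_1 = 0,  H_2 = Z.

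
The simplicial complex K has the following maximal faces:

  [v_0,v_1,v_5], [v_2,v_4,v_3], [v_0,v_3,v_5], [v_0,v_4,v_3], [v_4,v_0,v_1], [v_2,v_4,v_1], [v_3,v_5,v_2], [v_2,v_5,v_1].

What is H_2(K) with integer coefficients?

Fix the vertex order v_0 < v_1 < v_2 < v_3 < v_4 < v_5 and write every simplex with vertices in increasing order. Then dim K = 2 and the simplices of K are:

  0-simplices (6): [v_0], [v_1], [v_2], [v_3], [v_4], [v_5]
  1-simplices (12): [v_0,v_1], [v_0,v_3], [v_0,v_4], [v_0,v_5], [v_1,v_2], [v_1,v_4], [v_1,v_5], [v_2,v_3], [v_2,v_4], [v_2,v_5], [v_3,v_4], [v_3,v_5]
  2-simplices (8): [v_0,v_1,v_4], [v_0,v_1,v_5], [v_0,v_3,v_4], [v_0,v_3,v_5], [v_1,v_2,v_4], [v_1,v_2,v_5], [v_2,v_3,v_4], [v_2,v_3,v_5]

Hence C_0 ≅ Z^6, C_1 ≅ Z^12, C_2 ≅ Z^8.

Boundary ∂_1: C_1 → C_0 is given by ∂[p,q] = [q] − [p].
As a 6×12 matrix over Z this has rank 5, with invariant factors (1,1,1,1,1).

Boundary ∂_2: C_2 → C_1 maps a triangle to the signed sum of its edges. For instance
  ∂[v_0,v_1,v_5] = [v_1,v_5] − [v_0,v_5] + [v_0,v_1],
  ∂[v_0,v_3,v_5] = [v_3,v_5] − [v_0,v_5] + [v_0,v_3].
This gives a 12×8 integer matrix of rank 7; reducing to Smith normal form yields diagonal entries (1,1,1,1,1,1,1).

From H_k ≅ ker(∂_k) / im(∂_{k+1}) we obtain:

  H_2: rank ker ∂_2 − rank ∂_3 = (8 − 7) − 0 = 1, and there is no ∂_3, so H_2 ≅ Z.

H_2 = Z.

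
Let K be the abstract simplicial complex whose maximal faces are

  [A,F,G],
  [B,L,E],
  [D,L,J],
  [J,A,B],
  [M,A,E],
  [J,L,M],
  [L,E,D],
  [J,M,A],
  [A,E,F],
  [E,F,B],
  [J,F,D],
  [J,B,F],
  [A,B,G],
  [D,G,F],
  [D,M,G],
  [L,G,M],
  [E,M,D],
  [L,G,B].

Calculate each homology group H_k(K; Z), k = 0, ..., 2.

H_0 ≅ Z,  H_1 ≅ Z ⊕ Z/2Z,  H_2 = 0.

Fix the vertex order A < B < D < E < F < G < J < L < M and write every simplex with vertices in increasing order. Then dim K = 2 and the simplices of K are:

  0-simplices (9): A, B, D, E, F, G, J, L, M
  1-simplices (27): AB, AE, AF, AG, AJ, AM, BE, BF, BG, BJ, BL, DE, DF, DG, DJ, DL, DM, EF, EL, EM, FG, FJ, GL, GM, JL, JM, LM
  2-simplices (18): ABG, ABJ, AEF, AEM, AFG, AJM, BEF, BEL, BFJ, BGL, DEL, DEM, DFG, DFJ, DGM, DJL, GLM, JLM

Hence C_0 ≅ Z^9, C_1 ≅ Z^27, C_2 ≅ Z^18.

The boundary map ∂_1: C_1 → C_0 is given by ∂[p,q] = [q] − [p]. For instance
  ∂DL = L − D.
As a 9×27 matrix over Z this has rank 8, with invariant factors (1,1,1,1,1,1,1,1).

∂_2: C_2 → C_1 acts by ∂[p,q,r] = [q,r] − [p,r] + [p,q]. For instance
  ∂BGL = GL − BL + BG,
  ∂DFG = FG − DG + DF.
As a 27×18 matrix over Z this has rank 18, with invariant factors (1,1,1,1,1,1,1,1,1,1,1,1,1,1,1,1,1,2).

Computing H_k = (kernel of ∂_k) / (image of ∂_{k+1}):

  H_0: rank C_0 − rank ∂_1 = 9 − 8 = 1, and the invariant factors of ∂_1 are all 1, so H_0 = Z.
  H_1: rank ker ∂_1 − rank ∂_2 = (27 − 8) − 18 = 1, and ∂_2 has invariant factor 2 > 1, so H_1 = Z ⊕ Z/2Z.
  H_2: rank ker ∂_2 − rank ∂_3 = (18 − 18) − 0 = 0, and there is no ∂_3, so H_2 = 0.

As a check, the Euler characteristic is 9 − 27 + 18 = 0, which agrees with 1 − 1 + 0 = 0.
(K is a triangulation of the Klein bottle.)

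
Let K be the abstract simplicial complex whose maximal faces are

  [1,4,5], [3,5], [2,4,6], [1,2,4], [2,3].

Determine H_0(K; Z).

We work with the vertex ordering 1 < 2 < 3 < 4 < 5 < 6. The simplices of K, each written with vertices in increasing order, are:

  0-simplices (6): [1], [2], [3], [4], [5], [6]
  1-simplices (9): [1,2], [1,4], [1,5], [2,3], [2,4], [2,6], [3,5], [4,5], [4,6]
  2-simplices (3): [1,2,4], [1,4,5], [2,4,6]

so the chain groups are C_0 ≅ Z^6, C_1 ≅ Z^9, C_2 ≅ Z^3.

The boundary map ∂_1: C_1 → C_0 is given by ∂[p,q] = [q] − [p]. For instance
  ∂[3,5] = [5] − [3].
The 6×9 boundary matrix has rank 5 and Smith normal form diag(1,1,1,1,1).

The boundary map ∂_2: C_2 → C_1 maps a triangle to the signed sum of its edges. For instance
  ∂[1,2,4] = [2,4] − [1,4] + [1,2],
  ∂[2,4,6] = [4,6] − [2,6] + [2,4].
As a 9×3 matrix over Z this has rank 3, with invariant factors (1,1,1).

From H_k ≅ ker(∂_k) / im(∂_{k+1}) we obtain:

  H_0: rank C_0 − rank ∂_1 = 6 − 5 = 1, and the invariant factors of ∂_1 are all 1, so H_0 ≅ Z.

H_0 ≅ Z.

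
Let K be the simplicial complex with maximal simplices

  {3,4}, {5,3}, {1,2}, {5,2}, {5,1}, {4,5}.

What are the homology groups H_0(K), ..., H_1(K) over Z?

H_0 ≅ Z,  H_1 ≅ Z^2.

Order the vertices as 1 < 2 < 3 < 4 < 5. Listing each simplex with vertices in this order, K has dimension 1 with simplices:

  0-simplices (5): [1], [2], [3], [4], [5]
  1-simplices (6): [1,2], [1,5], [2,5], [3,4], [3,5], [4,5]

Hence C_0 ≅ Z^5, C_1 ≅ Z^6.

The boundary map ∂_1: C_1 → C_0 is given by ∂[p,q] = [q] − [p].
The resulting 5×6 matrix has rank 4, and its Smith normal form has invariant factors (1,1,1,1).

Computing H_k = (kernel of ∂_k) / (image of ∂_{k+1}):

  H_0: rank C_0 − rank ∂_1 = 5 − 4 = 1, and the invariant factors of ∂_1 are all 1, so H_0 = Z.
  H_1: rank ker ∂_1 − rank ∂_2 = (6 − 4) − 0 = 2, and there is no ∂_2, so H_1 = Z^2.

As a check, the Euler characteristic is 5 − 6 = -1, which agrees with 1 − 2 = -1.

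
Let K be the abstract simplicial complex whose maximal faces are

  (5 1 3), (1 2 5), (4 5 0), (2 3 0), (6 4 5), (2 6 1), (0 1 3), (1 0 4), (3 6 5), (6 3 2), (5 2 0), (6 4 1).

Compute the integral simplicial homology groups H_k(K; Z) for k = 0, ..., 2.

We work with the vertex ordering 0 < 1 < 2 < 3 < 4 < 5 < 6. The simplices of K, each written with vertices in increasing order, are:

  0-simplices (7): [0], [1], [2], [3], [4], [5], [6]
  1-simplices (18): [0,1], [0,2], [0,3], [0,4], [0,5], [1,2], [1,3], [1,4], [1,5], [1,6], [2,3], [2,5], [2,6], [3,5], [3,6], [4,5], [4,6], [5,6]
  2-simplices (12): [0,1,3], [0,1,4], [0,2,3], [0,2,5], [0,4,5], [1,2,5], [1,2,6], [1,3,5], [1,4,6], [2,3,6], [3,5,6], [4,5,6]

Hence C_0 ≅ Z^7, C_1 ≅ Z^18, C_2 ≅ Z^12.

Boundary ∂_1: C_1 → C_0 is given by ∂[p,q] = [q] − [p].
This gives a 7×18 integer matrix of rank 6; reducing to Smith normal form yields diagonal entries (1,1,1,1,1,1).

∂_2: C_2 → C_1 sends each 2-simplex [p,q,r] to [q,r] − [p,r] + [p,q]. For instance
  ∂[0,2,3] = [2,3] − [0,3] + [0,2],
  ∂[3,5,6] = [5,6] − [3,6] + [3,5].
This gives a 18×12 integer matrix of rank 12; reducing to Smith normal form yields diagonal entries (1,1,1,1,1,1,1,1,1,1,1,2).

Now H_k = ker ∂_k / im ∂_{k+1}, so:

  H_0: rank C_0 − rank ∂_1 = 7 − 6 = 1, and the invariant factors of ∂_1 are all 1, so H_0 ≅ Z.
  H_1: rank ker ∂_1 − rank ∂_2 = (18 − 6) − 12 = 0, and ∂_2 has invariant factor 2 > 1, so H_1 ≅ Z/2Z.
  H_2: rank ker ∂_2 − rank ∂_3 = (12 − 12) − 0 = 0, and there is no ∂_3, so H_2 ≅ 0.

H_0 = Z,  H_1 = Z/2Z,  H_2 = 0.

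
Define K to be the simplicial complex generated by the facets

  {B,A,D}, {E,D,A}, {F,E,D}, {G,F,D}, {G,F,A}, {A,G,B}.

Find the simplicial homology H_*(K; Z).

Order the vertices as A < B < D < E < F < G. Listing each simplex with vertices in this order, K has dimension 2 with simplices:

  0-simplices (6): A, B, D, E, F, G
  1-simplices (12): AB, AD, AE, AF, AG, BD, BG, DE, DF, DG, EF, FG
  2-simplices (6): ABD, ABG, ADE, AFG, DEF, DFG

Hence C_0 ≅ Z^6, C_1 ≅ Z^12, C_2 ≅ Z^6.

∂_1: C_1 → C_0 sends each edge [p,q] (with p < q) to q − p. For instance
  ∂AE = E − A.
As a 6×12 matrix over Z this has rank 5, with invariant factors (1,1,1,1,1).

Boundary ∂_2: C_2 → C_1 sends each 2-simplex [p,q,r] to [q,r] − [p,r] + [p,q]. For instance
  ∂AFG = FG − AG + AF,
  ∂DEF = EF − DF + DE.
This gives a 12×6 integer matrix of rank 6; reducing to Smith normal form yields diagonal entries (1,1,1,1,1,1).

Reading off H_k = ker ∂_k / im ∂_{k+1}:

  H_0: rank C_0 − rank ∂_1 = 6 − 5 = 1, and the invariant factors of ∂_1 are all 1, so H_0 ≅ Z.
  H_1: rank ker ∂_1 − rank ∂_2 = (12 − 5) − 6 = 1, and the invariant factors of ∂_2 are all 1, so H_1 ≅ Z.
  H_2: rank ker ∂_2 − rank ∂_3 = (6 − 6) − 0 = 0, and there is no ∂_3, so H_2 ≅ 0.

H_0 ≅ Z,  H_1 ≅ Z,  H_2 = 0.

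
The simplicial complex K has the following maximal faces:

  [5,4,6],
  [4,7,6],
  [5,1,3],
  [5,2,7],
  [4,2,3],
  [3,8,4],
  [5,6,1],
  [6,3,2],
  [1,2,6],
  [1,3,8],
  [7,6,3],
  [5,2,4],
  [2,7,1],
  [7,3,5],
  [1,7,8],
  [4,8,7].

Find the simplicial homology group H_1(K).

H_1 = Z^2.

Order the vertices as 1 < 2 < 3 < 4 < 5 < 6 < 7 < 8. Listing each simplex with vertices in this order, K has dimension 2 with simplices:

  0-simplices (8): [1], [2], [3], [4], [5], [6], [7], [8]
  1-simplices (24): (24 of them)
  2-simplices (16): [1,2,6], [1,2,7], [1,3,5], [1,3,8], [1,5,6], [1,7,8], [2,3,4], [2,3,6], [2,4,5], [2,5,7], [3,4,8], [3,5,7], [3,6,7], [4,5,6], [4,6,7], [4,7,8]

giving chain groups C_0 ≅ Z^8, C_1 ≅ Z^24, C_2 ≅ Z^16.

∂_1: C_1 → C_0 maps an edge to its endpoints' difference, ∂[p,q] = q − p.
The 8×24 boundary matrix has rank 7 and Smith normal form diag(1,1,1,1,1,1,1).

Boundary ∂_2: C_2 → C_1 sends each 2-simplex [p,q,r] to [q,r] − [p,r] + [p,q]. For instance
  ∂[2,5,7] = [5,7] − [2,7] + [2,5],
  ∂[4,5,6] = [5,6] − [4,6] + [4,5].
As a 24×16 matrix over Z this has rank 15, with invariant factors (1,1,1,1,1,1,1,1,1,1,1,1,1,1,1).

Now H_k = ker ∂_k / im ∂_{k+1}, so:

  H_1: rank ker ∂_1 − rank ∂_2 = (24 − 7) − 15 = 2, and the invariant factors of ∂_2 are all 1, so H_1 ≅ Z^2.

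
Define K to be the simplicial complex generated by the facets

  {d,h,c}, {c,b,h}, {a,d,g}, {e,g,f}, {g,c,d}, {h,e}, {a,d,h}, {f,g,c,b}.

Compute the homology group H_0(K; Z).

Take the total order a < b < c < d < e < f < g < h on the vertex set. Then K (dimension 3) consists of the simplices:

  0-simplices (8): a, b, c, d, e, f, g, h
  1-simplices (17): ad, ag, ah, bc, bf, bg, bh, cd, cf, cg, ch, dg, dh, ef, eg, eh, fg
  2-simplices (10): adg, adh, bcf, bcg, bch, bfg, cdg, cdh, cfg, efg
  3-simplices (1): bcfg

so the chain groups are C_0 ≅ Z^8, C_1 ≅ Z^17, C_2 ≅ Z^10, C_3 ≅ Z^1.

∂_1: C_1 → C_0 is given by ∂[p,q] = [q] − [p].
The resulting 8×17 matrix has rank 7, and its Smith normal form has invariant factors (1,1,1,1,1,1,1).

The boundary map ∂_2: C_2 → C_1 acts by ∂[p,q,r] = [q,r] − [p,r] + [p,q]. For instance
  ∂adg = dg − ag + ad,
  ∂bcf = cf − bf + bc.
This gives a 17×10 integer matrix of rank 9; reducing to Smith normal form yields diagonal entries (1,1,1,1,1,1,1,1,1).

∂_3: C_3 → C_2 sends each 3-simplex σ to the alternating sum Σ_i (−1)^i (σ with its i-th vertex removed). For instance
  ∂bcfg = cfg − bfg + bcg − bcf.
The 10×1 boundary matrix has rank 1 and Smith normal form diag(1).

Now H_k = ker ∂_k / im ∂_{k+1}, so:

  H_0: rank C_0 − rank ∂_1 = 8 − 7 = 1, and the invariant factors of ∂_1 are all 1, so H_0 ≅ Z.

H_0 ≅ Z.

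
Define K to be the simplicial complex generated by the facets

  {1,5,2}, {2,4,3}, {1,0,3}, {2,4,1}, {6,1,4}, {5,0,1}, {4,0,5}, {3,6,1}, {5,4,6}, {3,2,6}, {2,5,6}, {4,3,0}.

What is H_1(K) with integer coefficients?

H_1 ≅ Z/2.

We work with the vertex ordering 0 < 1 < 2 < 3 < 4 < 5 < 6. The simplices of K, each written with vertices in increasing order, are:

  0-simplices (7): [0], [1], [2], [3], [4], [5], [6]
  1-simplices (18): [0,1], [0,3], [0,4], [0,5], [1,2], [1,3], [1,4], [1,5], [1,6], [2,3], [2,4], [2,5], [2,6], [3,4], [3,6], [4,5], [4,6], [5,6]
  2-simplices (12): [0,1,3], [0,1,5], [0,3,4], [0,4,5], [1,2,4], [1,2,5], [1,3,6], [1,4,6], [2,3,4], [2,3,6], [2,5,6], [4,5,6]

Hence C_0 ≅ Z^7, C_1 ≅ Z^18, C_2 ≅ Z^12.

∂_1: C_1 → C_0 maps an edge to its endpoints' difference, ∂[p,q] = q − p.
This gives a 7×18 integer matrix of rank 6; reducing to Smith normal form yields diagonal entries (1,1,1,1,1,1).

∂_2: C_2 → C_1 acts by ∂[p,q,r] = [q,r] − [p,r] + [p,q]. For instance
  ∂[0,1,3] = [1,3] − [0,3] + [0,1],
  ∂[2,5,6] = [5,6] − [2,6] + [2,5].
This gives a 18×12 integer matrix of rank 12; reducing to Smith normal form yields diagonal entries (1,1,1,1,1,1,1,1,1,1,1,2).

Reading off H_k = ker ∂_k / im ∂_{k+1}:

  H_1: rank ker ∂_1 − rank ∂_2 = (18 − 6) − 12 = 0, and ∂_2 has invariant factor 2 > 1, so H_1 = Z/2.

(K is a triangulation of the real projective plane RP^2.)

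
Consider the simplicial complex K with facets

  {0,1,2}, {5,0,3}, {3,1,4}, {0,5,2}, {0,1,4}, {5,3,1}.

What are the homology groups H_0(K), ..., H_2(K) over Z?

H_0 = Z,  H_1 = Z,  H_2 = 0.

Take the total order 0 < 1 < 2 < 3 < 4 < 5 on the vertex set. Then K (dimension 2) consists of the simplices:

  0-simplices (6): [0], [1], [2], [3], [4], [5]
  1-simplices (12): [0,1], [0,2], [0,3], [0,4], [0,5], [1,2], [1,3], [1,4], [1,5], [2,5], [3,4], [3,5]
  2-simplices (6): [0,1,2], [0,1,4], [0,2,5], [0,3,5], [1,3,4], [1,3,5]

Hence C_0 ≅ Z^6, C_1 ≅ Z^12, C_2 ≅ Z^6.

∂_1: C_1 → C_0 is given by ∂[p,q] = [q] − [p].
As a 6×12 matrix over Z this has rank 5, with invariant factors (1,1,1,1,1).

The boundary map ∂_2: C_2 → C_1 sends each 2-simplex [p,q,r] to [q,r] − [p,r] + [p,q]. For instance
  ∂[0,2,5] = [2,5] − [0,5] + [0,2],
  ∂[1,3,5] = [3,5] − [1,5] + [1,3].
This gives a 12×6 integer matrix of rank 6; reducing to Smith normal form yields diagonal entries (1,1,1,1,1,1).

Now H_k = ker ∂_k / im ∂_{k+1}, so:

  H_0: rank C_0 − rank ∂_1 = 6 − 5 = 1, and the invariant factors of ∂_1 are all 1, so H_0 = Z.
  H_1: rank ker ∂_1 − rank ∂_2 = (12 − 5) − 6 = 1, and the invariant factors of ∂_2 are all 1, so H_1 = Z.
  H_2: rank ker ∂_2 − rank ∂_3 = (6 − 6) − 0 = 0, and there is no ∂_3, so H_2 = 0.

As a check, the Euler characteristic is 6 − 12 + 6 = 0, which agrees with 1 − 1 + 0 = 0.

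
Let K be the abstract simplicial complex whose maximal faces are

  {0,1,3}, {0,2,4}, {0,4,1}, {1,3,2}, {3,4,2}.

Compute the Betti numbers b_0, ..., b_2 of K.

b_0 = 1, b_1 = 1, b_2 = 0.

We work with the vertex ordering 0 < 1 < 2 < 3 < 4. The simplices of K, each written with vertices in increasing order, are:

  0-simplices (5): [0], [1], [2], [3], [4]
  1-simplices (10): [0,1], [0,2], [0,3], [0,4], [1,2], [1,3], [1,4], [2,3], [2,4], [3,4]
  2-simplices (5): [0,1,3], [0,1,4], [0,2,4], [1,2,3], [2,3,4]

giving chain groups C_0 ≅ Z^5, C_1 ≅ Z^10, C_2 ≅ Z^5.

The boundary map ∂_1: C_1 → C_0 sends each edge [p,q] (with p < q) to q − p.
The 5×10 boundary matrix has rank 4 and Smith normal form diag(1,1,1,1).

∂_2: C_2 → C_1 acts by ∂[p,q,r] = [q,r] − [p,r] + [p,q]. For instance
  ∂[1,2,3] = [2,3] − [1,3] + [1,2],
  ∂[0,1,3] = [1,3] − [0,3] + [0,1].
This gives a 10×5 integer matrix of rank 5; reducing to Smith normal form yields diagonal entries (1,1,1,1,1).

From H_k ≅ ker(∂_k) / im(∂_{k+1}) we obtain:

  H_0: rank C_0 − rank ∂_1 = 5 − 4 = 1, and the invariant factors of ∂_1 are all 1, so H_0 ≅ Z.
  H_1: rank ker ∂_1 − rank ∂_2 = (10 − 4) − 5 = 1, and the invariant factors of ∂_2 are all 1, so H_1 ≅ Z.
  H_2: rank ker ∂_2 − rank ∂_3 = (5 − 5) − 0 = 0, and there is no ∂_3, so H_2 ≅ 0.

Hence the Betti numbers are b_0 = 1, b_1 = 1, b_2 = 0.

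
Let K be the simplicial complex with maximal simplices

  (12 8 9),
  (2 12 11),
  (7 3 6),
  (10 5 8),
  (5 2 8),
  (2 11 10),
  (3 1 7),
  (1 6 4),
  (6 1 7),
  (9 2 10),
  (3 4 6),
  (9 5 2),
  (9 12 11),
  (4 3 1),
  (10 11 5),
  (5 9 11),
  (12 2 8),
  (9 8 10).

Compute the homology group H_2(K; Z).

K has 12 vertices, 27 edges, 18 triangles.
rank ∂_2 = 17, rank ∂_3 = 0 ⇒ b_2 = 18 − 17 − 0 = 1. So H_2 = Z.

H_2 ≅ Z.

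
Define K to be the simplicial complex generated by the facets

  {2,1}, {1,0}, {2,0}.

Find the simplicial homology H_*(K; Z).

Order the vertices as 0 < 1 < 2. Listing each simplex with vertices in this order, K has dimension 1 with simplices:

  0-simplices (3): [0], [1], [2]
  1-simplices (3): [0,1], [0,2], [1,2]

Hence C_0 ≅ Z^3, C_1 ≅ Z^3.

Boundary ∂_1: C_1 → C_0 sends each edge [p,q] (with p < q) to q − p.
This gives a 3×3 integer matrix of rank 2; reducing to Smith normal form yields diagonal entries (1,1).

Computing H_k = (kernel of ∂_k) / (image of ∂_{k+1}):

  H_0: rank C_0 − rank ∂_1 = 3 − 2 = 1, and the invariant factors of ∂_1 are all 1, so H_0 ≅ Z.
  H_1: rank ker ∂_1 − rank ∂_2 = (3 − 2) − 0 = 1, and there is no ∂_2, so H_1 ≅ Z.

(K is a triangulation of the circle S^1.)

H_0 = Z,  H_1 = Z.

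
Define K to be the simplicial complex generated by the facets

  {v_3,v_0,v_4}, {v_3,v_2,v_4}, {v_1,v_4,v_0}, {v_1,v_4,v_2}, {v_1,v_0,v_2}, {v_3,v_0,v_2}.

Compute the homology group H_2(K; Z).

H_2 ≅ Z.

Order the vertices as v_0 < v_1 < v_2 < v_3 < v_4. Listing each simplex with vertices in this order, K has dimension 2 with simplices:

  0-simplices (5): [v_0], [v_1], [v_2], [v_3], [v_4]
  1-simplices (9): [v_0,v_1], [v_0,v_2], [v_0,v_3], [v_0,v_4], [v_1,v_2], [v_1,v_4], [v_2,v_3], [v_2,v_4], [v_3,v_4]
  2-simplices (6): [v_0,v_1,v_2], [v_0,v_1,v_4], [v_0,v_2,v_3], [v_0,v_3,v_4], [v_1,v_2,v_4], [v_2,v_3,v_4]

Hence C_0 ≅ Z^5, C_1 ≅ Z^9, C_2 ≅ Z^6.

∂_1: C_1 → C_0 maps an edge to its endpoints' difference, ∂[p,q] = q − p. For instance
  ∂[v_1,v_4] = [v_4] − [v_1].
As a 5×9 matrix over Z this has rank 4, with invariant factors (1,1,1,1).

Boundary ∂_2: C_2 → C_1 acts by ∂[p,q,r] = [q,r] − [p,r] + [p,q]. For instance
  ∂[v_0,v_3,v_4] = [v_3,v_4] − [v_0,v_4] + [v_0,v_3],
  ∂[v_2,v_3,v_4] = [v_3,v_4] − [v_2,v_4] + [v_2,v_3].
As a 9×6 matrix over Z this has rank 5, with invariant factors (1,1,1,1,1).

Reading off H_k = ker ∂_k / im ∂_{k+1}:

  H_2: rank ker ∂_2 − rank ∂_3 = (6 − 5) − 0 = 1, and there is no ∂_3, so H_2 = Z.

(K is a triangulation of the 2-sphere S^2.)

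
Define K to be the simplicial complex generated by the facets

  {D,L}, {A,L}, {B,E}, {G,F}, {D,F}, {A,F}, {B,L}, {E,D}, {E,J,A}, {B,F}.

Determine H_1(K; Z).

Take the total order A < B < D < E < F < G < J < L on the vertex set. Then K (dimension 2) consists of the simplices:

  0-simplices (8): A, B, D, E, F, G, J, L
  1-simplices (12): AE, AF, AJ, AL, BE, BF, BL, DE, DF, DL, EJ, FG
  2-simplices (1): AEJ

Hence C_0 ≅ Z^8, C_1 ≅ Z^12, C_2 ≅ Z^1.

∂_1: C_1 → C_0 sends each edge [p,q] (with p < q) to q − p.
This gives a 8×12 integer matrix of rank 7; reducing to Smith normal form yields diagonal entries (1,1,1,1,1,1,1).

Boundary ∂_2: C_2 → C_1 sends each 2-simplex [p,q,r] to [q,r] − [p,r] + [p,q]. For instance
  ∂AEJ = EJ − AJ + AE.
As a 12×1 matrix over Z this has rank 1, with invariant factors (1).

Computing H_k = (kernel of ∂_k) / (image of ∂_{k+1}):

  H_1: rank ker ∂_1 − rank ∂_2 = (12 − 7) − 1 = 4, and the invariant factors of ∂_2 are all 1, so H_1 ≅ Z^4.

H_1 = Z^4.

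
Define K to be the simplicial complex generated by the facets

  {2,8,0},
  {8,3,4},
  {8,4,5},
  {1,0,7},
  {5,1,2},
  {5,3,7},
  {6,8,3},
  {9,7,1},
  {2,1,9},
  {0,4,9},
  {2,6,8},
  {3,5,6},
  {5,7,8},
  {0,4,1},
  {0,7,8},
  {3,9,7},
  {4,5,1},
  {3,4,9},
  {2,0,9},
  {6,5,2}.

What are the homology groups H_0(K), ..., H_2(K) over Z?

K has 10 vertices, 30 edges, 20 triangles.
rank ∂_0 = 0, rank ∂_1 = 9 ⇒ b_0 = 10 − 0 − 9 = 1; all invariant factors of ∂_1 are 1 so no torsion. So H_0 = Z.
rank ∂_1 = 9, rank ∂_2 = 20 ⇒ b_1 = 30 − 9 − 20 = 1; ∂_2 has invariant factor(s) [2] giving torsion. So H_1 = Z ⊕ Z/2.
rank ∂_2 = 20, rank ∂_3 = 0 ⇒ b_2 = 20 − 20 − 0 = 0. So H_2 = 0.

H_0 = Z,  H_1 = Z ⊕ Z/2,  H_2 = 0.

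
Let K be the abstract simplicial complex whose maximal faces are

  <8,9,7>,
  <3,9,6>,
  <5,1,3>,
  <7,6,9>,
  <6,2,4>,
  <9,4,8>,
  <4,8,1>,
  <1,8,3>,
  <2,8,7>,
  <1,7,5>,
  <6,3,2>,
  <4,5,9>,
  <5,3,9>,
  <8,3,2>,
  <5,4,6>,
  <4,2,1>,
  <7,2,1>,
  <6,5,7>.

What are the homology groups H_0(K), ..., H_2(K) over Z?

We work with the vertex ordering 1 < 2 < 3 < 4 < 5 < 6 < 7 < 8 < 9. The simplices of K, each written with vertices in increasing order, are:

  0-simplices (9): [1], [2], [3], [4], [5], [6], [7], [8], [9]
  1-simplices (27): (27 of them)
  2-simplices (18): [1,2,4], [1,2,7], [1,3,5], [1,3,8], [1,4,8], [1,5,7], [2,3,6], [2,3,8], [2,4,6], [2,7,8], [3,5,9], [3,6,9], [4,5,6], [4,5,9], [4,8,9], [5,6,7], [6,7,9], [7,8,9]

Hence C_0 ≅ Z^9, C_1 ≅ Z^27, C_2 ≅ Z^18.

Boundary ∂_1: C_1 → C_0 maps an edge to its endpoints' difference, ∂[p,q] = q − p. For instance
  ∂[4,8] = [8] − [4].
The 9×27 boundary matrix has rank 8 and Smith normal form diag(1,1,1,1,1,1,1,1).

∂_2: C_2 → C_1 sends each 2-simplex [p,q,r] to [q,r] − [p,r] + [p,q]. For instance
  ∂[5,6,7] = [6,7] − [5,7] + [5,6],
  ∂[4,5,6] = [5,6] − [4,6] + [4,5].
This gives a 27×18 integer matrix of rank 18; reducing to Smith normal form yields diagonal entries (1,1,1,1,1,1,1,1,1,1,1,1,1,1,1,1,1,2).

Reading off H_k = ker ∂_k / im ∂_{k+1}:

  H_0: rank C_0 − rank ∂_1 = 9 − 8 = 1, and the invariant factors of ∂_1 are all 1, so H_0 = Z.
  H_1: rank ker ∂_1 − rank ∂_2 = (27 − 8) − 18 = 1, and ∂_2 has invariant factor 2 > 1, so H_1 = Z × Z/2.
  H_2: rank ker ∂_2 − rank ∂_3 = (18 − 18) − 0 = 0, and there is no ∂_3, so H_2 = 0.

As a check, the Euler characteristic is 9 − 27 + 18 = 0, which agrees with 1 − 1 + 0 = 0.
(K is a triangulation of the Klein bottle.)

H_0 ≅ Z,  H_1 ≅ Z × Z/2,  H_2 = 0.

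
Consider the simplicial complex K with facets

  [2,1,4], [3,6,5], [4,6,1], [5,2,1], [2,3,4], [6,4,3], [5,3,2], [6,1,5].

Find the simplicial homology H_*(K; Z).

H_0 ≅ Z,  H_1 = 0,  H_2 ≅ Z.

We work with the vertex ordering 1 < 2 < 3 < 4 < 5 < 6. The simplices of K, each written with vertices in increasing order, are:

  0-simplices (6): [1], [2], [3], [4], [5], [6]
  1-simplices (12): [1,2], [1,4], [1,5], [1,6], [2,3], [2,4], [2,5], [3,4], [3,5], [3,6], [4,6], [5,6]
  2-simplices (8): [1,2,4], [1,2,5], [1,4,6], [1,5,6], [2,3,4], [2,3,5], [3,4,6], [3,5,6]

so the chain groups are C_0 ≅ Z^6, C_1 ≅ Z^12, C_2 ≅ Z^8.

∂_1: C_1 → C_0 is given by ∂[p,q] = [q] − [p]. For instance
  ∂[3,5] = [5] − [3].
The resulting 6×12 matrix has rank 5, and its Smith normal form has invariant factors (1,1,1,1,1).

∂_2: C_2 → C_1 sends each 2-simplex [p,q,r] to [q,r] − [p,r] + [p,q]. For instance
  ∂[1,5,6] = [5,6] − [1,6] + [1,5],
  ∂[2,3,4] = [3,4] − [2,4] + [2,3].
This gives a 12×8 integer matrix of rank 7; reducing to Smith normal form yields diagonal entries (1,1,1,1,1,1,1).

Computing H_k = (kernel of ∂_k) / (image of ∂_{k+1}):

  H_0: rank C_0 − rank ∂_1 = 6 − 5 = 1, and the invariant factors of ∂_1 are all 1, so H_0 ≅ Z.
  H_1: rank ker ∂_1 − rank ∂_2 = (12 − 5) − 7 = 0, and the invariant factors of ∂_2 are all 1, so H_1 ≅ 0.
  H_2: rank ker ∂_2 − rank ∂_3 = (8 − 7) − 0 = 1, and there is no ∂_3, so H_2 ≅ Z.

(K is a triangulation of the 2-sphere S^2.)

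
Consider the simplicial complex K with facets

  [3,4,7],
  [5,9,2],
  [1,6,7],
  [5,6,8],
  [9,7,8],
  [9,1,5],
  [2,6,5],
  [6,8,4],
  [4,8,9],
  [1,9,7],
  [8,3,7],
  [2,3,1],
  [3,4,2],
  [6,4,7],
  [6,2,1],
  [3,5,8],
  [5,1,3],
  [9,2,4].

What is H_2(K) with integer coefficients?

H_2 ≅ 0.

We work with the vertex ordering 1 < 2 < 3 < 4 < 5 < 6 < 7 < 8 < 9. The simplices of K, each written with vertices in increasing order, are:

  0-simplices (9): [1], [2], [3], [4], [5], [6], [7], [8], [9]
  1-simplices (27): (27 of them)
  2-simplices (18): [1,2,3], [1,2,6], [1,3,5], [1,5,9], [1,6,7], [1,7,9], [2,3,4], [2,4,9], [2,5,6], [2,5,9], [3,4,7], [3,5,8], [3,7,8], [4,6,7], [4,6,8], [4,8,9], [5,6,8], [7,8,9]

Hence C_0 ≅ Z^9, C_1 ≅ Z^27, C_2 ≅ Z^18.

Boundary ∂_1: C_1 → C_0 is given by ∂[p,q] = [q] − [p].
The resulting 9×27 matrix has rank 8, and its Smith normal form has invariant factors (1,1,1,1,1,1,1,1).

∂_2: C_2 → C_1 maps a triangle to the signed sum of its edges. For instance
  ∂[7,8,9] = [8,9] − [7,9] + [7,8],
  ∂[3,4,7] = [4,7] − [3,7] + [3,4].
The resulting 27×18 matrix has rank 18, and its Smith normal form has invariant factors (1,1,1,1,1,1,1,1,1,1,1,1,1,1,1,1,1,2).

Computing H_k = (kernel of ∂_k) / (image of ∂_{k+1}):

  H_2: rank ker ∂_2 − rank ∂_3 = (18 − 18) − 0 = 0, and there is no ∂_3, so H_2 ≅ 0.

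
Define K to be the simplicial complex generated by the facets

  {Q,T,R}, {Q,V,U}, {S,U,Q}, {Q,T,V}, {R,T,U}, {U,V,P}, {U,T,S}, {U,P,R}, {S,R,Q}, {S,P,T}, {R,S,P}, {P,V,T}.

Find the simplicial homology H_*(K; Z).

We work with the vertex ordering P < Q < R < S < T < U < V. The simplices of K, each written with vertices in increasing order, are:

  0-simplices (7): P, Q, R, S, T, U, V
  1-simplices (18): PR, PS, PT, PU, PV, QR, QS, QT, QU, QV, RS, RT, RU, ST, SU, TU, TV, UV
  2-simplices (12): PRS, PRU, PST, PTV, PUV, QRS, QRT, QSU, QTV, QUV, RTU, STU

Hence C_0 ≅ Z^7, C_1 ≅ Z^18, C_2 ≅ Z^12.

∂_1: C_1 → C_0 maps an edge to its endpoints' difference, ∂[p,q] = q − p. For instance
  ∂PU = U − P.
The 7×18 boundary matrix has rank 6 and Smith normal form diag(1,1,1,1,1,1).

∂_2: C_2 → C_1 sends each 2-simplex [p,q,r] to [q,r] − [p,r] + [p,q]. For instance
  ∂RTU = TU − RU + RT,
  ∂PRU = RU − PU + PR.
As a 18×12 matrix over Z this has rank 12, with invariant factors (1,1,1,1,1,1,1,1,1,1,1,2).

From H_k ≅ ker(∂_k) / im(∂_{k+1}) we obtain:

  H_0: rank C_0 − rank ∂_1 = 7 − 6 = 1, and the invariant factors of ∂_1 are all 1, so H_0 = Z.
  H_1: rank ker ∂_1 − rank ∂_2 = (18 − 6) − 12 = 0, and ∂_2 has invariant factor 2 > 1, so H_1 = Z/2.
  H_2: rank ker ∂_2 − rank ∂_3 = (12 − 12) − 0 = 0, and there is no ∂_3, so H_2 = 0.

As a check, the Euler characteristic is 7 − 18 + 12 = 1, which agrees with 1 − 0 + 0 = 1.

H_0 ≅ Z,  H_1 ≅ Z/2,  H_2 = 0.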